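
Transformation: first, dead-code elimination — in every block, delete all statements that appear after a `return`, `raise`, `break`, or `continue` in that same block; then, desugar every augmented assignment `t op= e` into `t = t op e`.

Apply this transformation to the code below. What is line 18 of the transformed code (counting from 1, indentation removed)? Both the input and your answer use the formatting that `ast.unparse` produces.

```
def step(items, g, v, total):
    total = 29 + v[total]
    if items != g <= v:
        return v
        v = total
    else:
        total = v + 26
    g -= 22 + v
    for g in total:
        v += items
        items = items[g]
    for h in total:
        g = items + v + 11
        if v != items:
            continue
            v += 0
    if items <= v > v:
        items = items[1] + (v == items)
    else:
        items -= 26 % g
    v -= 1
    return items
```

Transformed code:
def step(items, g, v, total):
    total = 29 + v[total]
    if items != g <= v:
        return v
    else:
        total = v + 26
    g = g - (22 + v)
    for g in total:
        v = v + items
        items = items[g]
    for h in total:
        g = items + v + 11
        if v != items:
            continue
    if items <= v > v:
        items = items[1] + (v == items)
    else:
        items = items - 26 % g
    v = v - 1
    return items

items = items - 26 % g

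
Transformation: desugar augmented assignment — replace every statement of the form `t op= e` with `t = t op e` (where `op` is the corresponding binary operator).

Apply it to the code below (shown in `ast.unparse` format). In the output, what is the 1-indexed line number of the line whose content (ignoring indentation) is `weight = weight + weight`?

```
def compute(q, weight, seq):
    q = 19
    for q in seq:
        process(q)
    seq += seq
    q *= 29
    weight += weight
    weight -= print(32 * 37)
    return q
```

Transformed code:
def compute(q, weight, seq):
    q = 19
    for q in seq:
        process(q)
    seq = seq + seq
    q = q * 29
    weight = weight + weight
    weight = weight - print(32 * 37)
    return q

7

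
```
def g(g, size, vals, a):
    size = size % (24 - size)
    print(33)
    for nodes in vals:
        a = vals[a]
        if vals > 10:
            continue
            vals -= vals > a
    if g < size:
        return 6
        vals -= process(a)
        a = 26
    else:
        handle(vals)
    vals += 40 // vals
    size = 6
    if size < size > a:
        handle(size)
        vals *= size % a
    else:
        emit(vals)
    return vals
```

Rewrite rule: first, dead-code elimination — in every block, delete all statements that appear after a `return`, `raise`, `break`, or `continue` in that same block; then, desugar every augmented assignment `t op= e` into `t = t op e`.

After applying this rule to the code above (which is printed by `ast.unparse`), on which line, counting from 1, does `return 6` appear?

Transformed code:
def g(g, size, vals, a):
    size = size % (24 - size)
    print(33)
    for nodes in vals:
        a = vals[a]
        if vals > 10:
            continue
    if g < size:
        return 6
    else:
        handle(vals)
    vals = vals + 40 // vals
    size = 6
    if size < size > a:
        handle(size)
        vals = vals * (size % a)
    else:
        emit(vals)
    return vals

9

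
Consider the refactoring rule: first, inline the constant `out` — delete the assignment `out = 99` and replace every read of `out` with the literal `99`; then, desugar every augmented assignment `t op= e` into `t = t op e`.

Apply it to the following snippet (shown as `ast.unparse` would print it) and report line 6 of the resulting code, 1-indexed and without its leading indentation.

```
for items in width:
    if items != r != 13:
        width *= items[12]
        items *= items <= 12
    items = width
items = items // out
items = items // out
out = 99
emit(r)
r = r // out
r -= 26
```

Transformed code:
for items in width:
    if items != r != 13:
        width = width * items[12]
        items = items * (items <= 12)
    items = width
items = items // 99
items = items // 99
emit(r)
r = r // 99
r = r - 26

items = items // 99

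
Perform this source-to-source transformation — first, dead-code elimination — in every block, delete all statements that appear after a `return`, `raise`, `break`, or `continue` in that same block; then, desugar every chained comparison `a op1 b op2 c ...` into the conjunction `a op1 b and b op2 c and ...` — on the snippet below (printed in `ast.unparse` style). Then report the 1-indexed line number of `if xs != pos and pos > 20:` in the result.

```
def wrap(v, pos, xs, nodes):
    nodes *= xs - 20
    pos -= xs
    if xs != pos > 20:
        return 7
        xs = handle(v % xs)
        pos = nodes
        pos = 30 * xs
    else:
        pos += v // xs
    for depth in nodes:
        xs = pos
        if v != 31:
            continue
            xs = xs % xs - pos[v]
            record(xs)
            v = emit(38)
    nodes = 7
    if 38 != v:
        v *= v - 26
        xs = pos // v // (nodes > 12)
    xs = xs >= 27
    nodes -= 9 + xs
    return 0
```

4

Transformed code:
def wrap(v, pos, xs, nodes):
    nodes *= xs - 20
    pos -= xs
    if xs != pos and pos > 20:
        return 7
    else:
        pos += v // xs
    for depth in nodes:
        xs = pos
        if v != 31:
            continue
    nodes = 7
    if 38 != v:
        v *= v - 26
        xs = pos // v // (nodes > 12)
    xs = xs >= 27
    nodes -= 9 + xs
    return 0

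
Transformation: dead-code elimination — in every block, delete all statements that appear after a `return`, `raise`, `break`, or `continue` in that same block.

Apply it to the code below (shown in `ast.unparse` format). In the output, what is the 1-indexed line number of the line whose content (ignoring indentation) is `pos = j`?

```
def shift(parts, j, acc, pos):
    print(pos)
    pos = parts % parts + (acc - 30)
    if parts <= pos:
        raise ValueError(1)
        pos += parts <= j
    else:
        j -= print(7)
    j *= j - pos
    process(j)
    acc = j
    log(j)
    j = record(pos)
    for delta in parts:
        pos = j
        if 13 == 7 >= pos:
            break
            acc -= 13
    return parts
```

Transformed code:
def shift(parts, j, acc, pos):
    print(pos)
    pos = parts % parts + (acc - 30)
    if parts <= pos:
        raise ValueError(1)
    else:
        j -= print(7)
    j *= j - pos
    process(j)
    acc = j
    log(j)
    j = record(pos)
    for delta in parts:
        pos = j
        if 13 == 7 >= pos:
            break
    return parts

14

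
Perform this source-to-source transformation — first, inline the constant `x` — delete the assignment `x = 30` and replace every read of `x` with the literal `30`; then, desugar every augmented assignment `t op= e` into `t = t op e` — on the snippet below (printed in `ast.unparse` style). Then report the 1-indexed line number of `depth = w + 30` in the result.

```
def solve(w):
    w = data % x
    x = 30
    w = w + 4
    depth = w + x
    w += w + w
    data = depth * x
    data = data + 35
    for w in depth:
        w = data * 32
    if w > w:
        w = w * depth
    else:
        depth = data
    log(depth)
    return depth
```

4

Transformed code:
def solve(w):
    w = data % 30
    w = w + 4
    depth = w + 30
    w = w + (w + w)
    data = depth * 30
    data = data + 35
    for w in depth:
        w = data * 32
    if w > w:
        w = w * depth
    else:
        depth = data
    log(depth)
    return depth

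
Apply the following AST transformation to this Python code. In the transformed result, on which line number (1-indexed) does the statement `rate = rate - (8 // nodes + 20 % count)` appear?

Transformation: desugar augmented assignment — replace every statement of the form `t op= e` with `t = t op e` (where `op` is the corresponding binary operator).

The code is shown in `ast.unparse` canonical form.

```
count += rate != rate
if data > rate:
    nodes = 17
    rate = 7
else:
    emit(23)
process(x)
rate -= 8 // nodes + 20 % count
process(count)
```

Transformed code:
count = count + (rate != rate)
if data > rate:
    nodes = 17
    rate = 7
else:
    emit(23)
process(x)
rate = rate - (8 // nodes + 20 % count)
process(count)

8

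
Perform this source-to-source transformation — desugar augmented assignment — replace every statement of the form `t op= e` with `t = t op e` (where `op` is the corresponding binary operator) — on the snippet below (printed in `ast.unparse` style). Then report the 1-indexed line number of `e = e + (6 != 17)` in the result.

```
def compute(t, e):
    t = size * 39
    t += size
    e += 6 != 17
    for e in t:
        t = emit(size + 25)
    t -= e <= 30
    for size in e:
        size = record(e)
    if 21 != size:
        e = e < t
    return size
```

4

Transformed code:
def compute(t, e):
    t = size * 39
    t = t + size
    e = e + (6 != 17)
    for e in t:
        t = emit(size + 25)
    t = t - (e <= 30)
    for size in e:
        size = record(e)
    if 21 != size:
        e = e < t
    return size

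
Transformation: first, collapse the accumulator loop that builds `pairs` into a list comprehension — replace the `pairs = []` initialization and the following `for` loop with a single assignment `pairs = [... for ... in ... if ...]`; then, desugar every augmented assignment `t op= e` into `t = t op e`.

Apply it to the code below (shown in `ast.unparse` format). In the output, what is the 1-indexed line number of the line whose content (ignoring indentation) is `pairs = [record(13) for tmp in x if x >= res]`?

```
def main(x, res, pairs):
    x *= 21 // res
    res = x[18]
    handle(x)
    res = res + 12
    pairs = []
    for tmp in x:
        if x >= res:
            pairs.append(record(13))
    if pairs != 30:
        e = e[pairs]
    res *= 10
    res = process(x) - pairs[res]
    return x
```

Transformed code:
def main(x, res, pairs):
    x = x * (21 // res)
    res = x[18]
    handle(x)
    res = res + 12
    pairs = [record(13) for tmp in x if x >= res]
    if pairs != 30:
        e = e[pairs]
    res = res * 10
    res = process(x) - pairs[res]
    return x

6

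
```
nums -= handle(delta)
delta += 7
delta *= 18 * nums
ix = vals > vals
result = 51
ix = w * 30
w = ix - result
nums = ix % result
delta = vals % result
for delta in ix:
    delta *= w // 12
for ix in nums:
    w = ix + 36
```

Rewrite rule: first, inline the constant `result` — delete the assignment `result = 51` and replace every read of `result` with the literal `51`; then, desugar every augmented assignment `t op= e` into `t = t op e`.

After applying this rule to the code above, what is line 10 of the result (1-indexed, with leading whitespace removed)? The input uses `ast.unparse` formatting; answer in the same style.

Transformed code:
nums = nums - handle(delta)
delta = delta + 7
delta = delta * (18 * nums)
ix = vals > vals
ix = w * 30
w = ix - 51
nums = ix % 51
delta = vals % 51
for delta in ix:
    delta = delta * (w // 12)
for ix in nums:
    w = ix + 36

delta = delta * (w // 12)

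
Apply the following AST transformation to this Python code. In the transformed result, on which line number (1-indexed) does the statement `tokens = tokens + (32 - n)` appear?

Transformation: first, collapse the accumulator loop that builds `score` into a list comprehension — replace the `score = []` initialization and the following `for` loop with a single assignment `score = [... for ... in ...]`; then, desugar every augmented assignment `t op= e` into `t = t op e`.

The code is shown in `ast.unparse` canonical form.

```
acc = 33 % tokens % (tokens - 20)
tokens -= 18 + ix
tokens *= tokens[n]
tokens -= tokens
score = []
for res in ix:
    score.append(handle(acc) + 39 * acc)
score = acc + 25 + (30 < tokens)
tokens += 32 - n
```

Transformed code:
acc = 33 % tokens % (tokens - 20)
tokens = tokens - (18 + ix)
tokens = tokens * tokens[n]
tokens = tokens - tokens
score = [handle(acc) + 39 * acc for res in ix]
score = acc + 25 + (30 < tokens)
tokens = tokens + (32 - n)

7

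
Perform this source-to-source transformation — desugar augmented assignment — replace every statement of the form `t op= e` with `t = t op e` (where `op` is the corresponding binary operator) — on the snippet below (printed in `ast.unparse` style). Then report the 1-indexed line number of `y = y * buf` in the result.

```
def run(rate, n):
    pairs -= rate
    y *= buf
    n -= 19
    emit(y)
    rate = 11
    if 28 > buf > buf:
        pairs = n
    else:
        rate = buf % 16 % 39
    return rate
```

3

Transformed code:
def run(rate, n):
    pairs = pairs - rate
    y = y * buf
    n = n - 19
    emit(y)
    rate = 11
    if 28 > buf > buf:
        pairs = n
    else:
        rate = buf % 16 % 39
    return rate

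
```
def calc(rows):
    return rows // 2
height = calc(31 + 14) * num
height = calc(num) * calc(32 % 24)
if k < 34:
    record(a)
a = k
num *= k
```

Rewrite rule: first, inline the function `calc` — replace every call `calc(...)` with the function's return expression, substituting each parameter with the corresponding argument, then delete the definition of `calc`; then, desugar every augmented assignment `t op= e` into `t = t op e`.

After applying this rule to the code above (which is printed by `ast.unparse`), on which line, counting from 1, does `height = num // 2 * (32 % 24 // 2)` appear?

Transformed code:
height = (31 + 14) // 2 * num
height = num // 2 * (32 % 24 // 2)
if k < 34:
    record(a)
a = k
num = num * k

2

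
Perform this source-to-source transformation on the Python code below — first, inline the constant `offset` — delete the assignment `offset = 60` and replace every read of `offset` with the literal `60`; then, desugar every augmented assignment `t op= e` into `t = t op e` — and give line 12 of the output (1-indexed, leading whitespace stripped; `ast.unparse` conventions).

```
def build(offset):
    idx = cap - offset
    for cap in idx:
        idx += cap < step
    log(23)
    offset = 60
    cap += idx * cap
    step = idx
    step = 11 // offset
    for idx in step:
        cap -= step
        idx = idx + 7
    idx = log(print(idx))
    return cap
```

Transformed code:
def build(offset):
    idx = cap - 60
    for cap in idx:
        idx = idx + (cap < step)
    log(23)
    cap = cap + idx * cap
    step = idx
    step = 11 // 60
    for idx in step:
        cap = cap - step
        idx = idx + 7
    idx = log(print(idx))
    return cap

idx = log(print(idx))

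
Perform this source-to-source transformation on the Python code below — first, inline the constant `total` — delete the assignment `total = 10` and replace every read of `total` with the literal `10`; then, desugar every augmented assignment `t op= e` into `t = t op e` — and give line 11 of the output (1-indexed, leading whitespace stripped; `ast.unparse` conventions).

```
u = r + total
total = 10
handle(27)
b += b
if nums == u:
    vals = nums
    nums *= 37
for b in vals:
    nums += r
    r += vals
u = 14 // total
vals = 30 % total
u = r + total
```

vals = 30 % 10

Transformed code:
u = r + 10
handle(27)
b = b + b
if nums == u:
    vals = nums
    nums = nums * 37
for b in vals:
    nums = nums + r
    r = r + vals
u = 14 // 10
vals = 30 % 10
u = r + 10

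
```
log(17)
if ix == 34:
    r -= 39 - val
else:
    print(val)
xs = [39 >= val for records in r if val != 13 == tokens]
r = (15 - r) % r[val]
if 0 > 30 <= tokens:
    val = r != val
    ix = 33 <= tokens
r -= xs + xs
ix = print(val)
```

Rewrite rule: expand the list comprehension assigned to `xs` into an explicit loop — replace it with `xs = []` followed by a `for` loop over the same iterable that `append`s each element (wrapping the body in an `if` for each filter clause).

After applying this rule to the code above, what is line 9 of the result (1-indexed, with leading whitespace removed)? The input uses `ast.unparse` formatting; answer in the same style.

xs.append(39 >= val)

Transformed code:
log(17)
if ix == 34:
    r -= 39 - val
else:
    print(val)
xs = []
for records in r:
    if val != 13 == tokens:
        xs.append(39 >= val)
r = (15 - r) % r[val]
if 0 > 30 <= tokens:
    val = r != val
    ix = 33 <= tokens
r -= xs + xs
ix = print(val)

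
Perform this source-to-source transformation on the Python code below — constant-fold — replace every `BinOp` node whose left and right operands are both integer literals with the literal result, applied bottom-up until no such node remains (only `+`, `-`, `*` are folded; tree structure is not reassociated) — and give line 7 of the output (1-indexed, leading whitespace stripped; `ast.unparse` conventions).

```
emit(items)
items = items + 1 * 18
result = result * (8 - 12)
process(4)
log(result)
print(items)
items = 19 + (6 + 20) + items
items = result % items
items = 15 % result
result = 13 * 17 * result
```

Transformed code:
emit(items)
items = items + 18
result = result * -4
process(4)
log(result)
print(items)
items = 45 + items
items = result % items
items = 15 % result
result = 221 * result

items = 45 + items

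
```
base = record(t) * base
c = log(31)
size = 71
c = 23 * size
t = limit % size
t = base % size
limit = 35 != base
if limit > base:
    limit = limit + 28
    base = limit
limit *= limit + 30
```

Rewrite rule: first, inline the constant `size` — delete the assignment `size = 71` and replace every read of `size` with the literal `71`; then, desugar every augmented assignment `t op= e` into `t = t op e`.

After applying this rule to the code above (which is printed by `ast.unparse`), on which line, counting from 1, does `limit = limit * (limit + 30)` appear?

10

Transformed code:
base = record(t) * base
c = log(31)
c = 23 * 71
t = limit % 71
t = base % 71
limit = 35 != base
if limit > base:
    limit = limit + 28
    base = limit
limit = limit * (limit + 30)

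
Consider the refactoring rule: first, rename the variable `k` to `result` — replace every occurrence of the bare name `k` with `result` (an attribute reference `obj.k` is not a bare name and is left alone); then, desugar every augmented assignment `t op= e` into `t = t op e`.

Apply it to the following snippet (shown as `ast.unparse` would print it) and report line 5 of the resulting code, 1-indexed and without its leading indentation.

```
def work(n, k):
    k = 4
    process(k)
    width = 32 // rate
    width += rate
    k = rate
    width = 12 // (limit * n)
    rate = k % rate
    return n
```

width = width + rate

Transformed code:
def work(n, result):
    result = 4
    process(result)
    width = 32 // rate
    width = width + rate
    result = rate
    width = 12 // (limit * n)
    rate = result % rate
    return n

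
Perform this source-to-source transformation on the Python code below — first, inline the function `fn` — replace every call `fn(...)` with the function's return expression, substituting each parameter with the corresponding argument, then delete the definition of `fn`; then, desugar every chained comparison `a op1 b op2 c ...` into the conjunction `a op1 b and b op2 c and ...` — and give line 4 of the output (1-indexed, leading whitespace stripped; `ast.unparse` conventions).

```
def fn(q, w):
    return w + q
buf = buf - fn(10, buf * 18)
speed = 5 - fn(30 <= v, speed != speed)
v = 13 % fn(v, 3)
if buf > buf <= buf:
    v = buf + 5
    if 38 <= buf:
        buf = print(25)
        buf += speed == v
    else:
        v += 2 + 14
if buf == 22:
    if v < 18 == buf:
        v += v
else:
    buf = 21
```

if buf > buf and buf <= buf:

Transformed code:
buf = buf - (buf * 18 + 10)
speed = 5 - ((speed != speed) + (30 <= v))
v = 13 % (3 + v)
if buf > buf and buf <= buf:
    v = buf + 5
    if 38 <= buf:
        buf = print(25)
        buf += speed == v
    else:
        v += 2 + 14
if buf == 22:
    if v < 18 and 18 == buf:
        v += v
else:
    buf = 21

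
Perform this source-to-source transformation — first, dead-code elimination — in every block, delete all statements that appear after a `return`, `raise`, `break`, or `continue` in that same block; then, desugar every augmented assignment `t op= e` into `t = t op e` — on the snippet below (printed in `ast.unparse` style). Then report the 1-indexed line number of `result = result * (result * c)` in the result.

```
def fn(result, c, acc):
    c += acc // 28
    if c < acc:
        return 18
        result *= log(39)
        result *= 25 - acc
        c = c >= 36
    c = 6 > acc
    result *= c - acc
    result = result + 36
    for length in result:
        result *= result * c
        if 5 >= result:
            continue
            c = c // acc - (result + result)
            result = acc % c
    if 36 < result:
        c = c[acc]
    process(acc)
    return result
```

9

Transformed code:
def fn(result, c, acc):
    c = c + acc // 28
    if c < acc:
        return 18
    c = 6 > acc
    result = result * (c - acc)
    result = result + 36
    for length in result:
        result = result * (result * c)
        if 5 >= result:
            continue
    if 36 < result:
        c = c[acc]
    process(acc)
    return result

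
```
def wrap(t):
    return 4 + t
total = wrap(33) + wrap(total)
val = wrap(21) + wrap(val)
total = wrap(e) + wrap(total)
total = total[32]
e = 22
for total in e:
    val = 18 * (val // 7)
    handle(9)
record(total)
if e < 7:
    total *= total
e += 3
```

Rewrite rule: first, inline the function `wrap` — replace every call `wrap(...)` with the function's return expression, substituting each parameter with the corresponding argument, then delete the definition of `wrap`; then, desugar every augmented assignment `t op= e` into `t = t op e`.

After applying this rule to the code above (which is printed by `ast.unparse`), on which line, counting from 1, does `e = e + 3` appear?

Transformed code:
total = 4 + 33 + (4 + total)
val = 4 + 21 + (4 + val)
total = 4 + e + (4 + total)
total = total[32]
e = 22
for total in e:
    val = 18 * (val // 7)
    handle(9)
record(total)
if e < 7:
    total = total * total
e = e + 3

12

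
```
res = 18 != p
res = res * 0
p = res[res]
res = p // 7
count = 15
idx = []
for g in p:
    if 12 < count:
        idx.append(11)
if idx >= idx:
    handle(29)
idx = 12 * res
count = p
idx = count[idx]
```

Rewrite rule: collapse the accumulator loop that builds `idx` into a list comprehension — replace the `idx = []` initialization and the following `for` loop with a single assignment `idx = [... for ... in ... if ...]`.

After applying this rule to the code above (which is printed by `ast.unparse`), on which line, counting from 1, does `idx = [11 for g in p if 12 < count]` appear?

Transformed code:
res = 18 != p
res = res * 0
p = res[res]
res = p // 7
count = 15
idx = [11 for g in p if 12 < count]
if idx >= idx:
    handle(29)
idx = 12 * res
count = p
idx = count[idx]

6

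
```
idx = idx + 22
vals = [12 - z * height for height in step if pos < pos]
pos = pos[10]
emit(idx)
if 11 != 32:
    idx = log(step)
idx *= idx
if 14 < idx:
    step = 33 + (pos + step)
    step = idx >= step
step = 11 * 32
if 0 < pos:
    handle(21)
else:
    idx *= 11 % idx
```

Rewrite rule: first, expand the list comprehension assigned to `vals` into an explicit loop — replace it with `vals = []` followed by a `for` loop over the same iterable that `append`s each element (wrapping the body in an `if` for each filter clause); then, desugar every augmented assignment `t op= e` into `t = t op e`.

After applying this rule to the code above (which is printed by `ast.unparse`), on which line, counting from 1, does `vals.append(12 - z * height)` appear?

Transformed code:
idx = idx + 22
vals = []
for height in step:
    if pos < pos:
        vals.append(12 - z * height)
pos = pos[10]
emit(idx)
if 11 != 32:
    idx = log(step)
idx = idx * idx
if 14 < idx:
    step = 33 + (pos + step)
    step = idx >= step
step = 11 * 32
if 0 < pos:
    handle(21)
else:
    idx = idx * (11 % idx)

5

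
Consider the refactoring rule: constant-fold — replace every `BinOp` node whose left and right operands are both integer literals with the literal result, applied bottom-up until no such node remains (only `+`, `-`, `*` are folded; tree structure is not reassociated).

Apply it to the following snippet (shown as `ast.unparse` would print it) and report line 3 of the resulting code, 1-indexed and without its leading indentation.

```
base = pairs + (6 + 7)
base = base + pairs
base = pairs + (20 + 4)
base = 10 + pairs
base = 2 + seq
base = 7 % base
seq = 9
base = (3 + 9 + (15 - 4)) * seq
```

base = pairs + 24

Transformed code:
base = pairs + 13
base = base + pairs
base = pairs + 24
base = 10 + pairs
base = 2 + seq
base = 7 % base
seq = 9
base = 23 * seq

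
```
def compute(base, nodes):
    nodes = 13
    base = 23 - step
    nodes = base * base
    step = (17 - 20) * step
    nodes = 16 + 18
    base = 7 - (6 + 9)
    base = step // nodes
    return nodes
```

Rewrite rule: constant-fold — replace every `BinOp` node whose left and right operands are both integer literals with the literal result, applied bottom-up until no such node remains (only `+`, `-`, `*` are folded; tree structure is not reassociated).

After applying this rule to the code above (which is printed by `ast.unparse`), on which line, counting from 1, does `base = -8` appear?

7

Transformed code:
def compute(base, nodes):
    nodes = 13
    base = 23 - step
    nodes = base * base
    step = -3 * step
    nodes = 34
    base = -8
    base = step // nodes
    return nodes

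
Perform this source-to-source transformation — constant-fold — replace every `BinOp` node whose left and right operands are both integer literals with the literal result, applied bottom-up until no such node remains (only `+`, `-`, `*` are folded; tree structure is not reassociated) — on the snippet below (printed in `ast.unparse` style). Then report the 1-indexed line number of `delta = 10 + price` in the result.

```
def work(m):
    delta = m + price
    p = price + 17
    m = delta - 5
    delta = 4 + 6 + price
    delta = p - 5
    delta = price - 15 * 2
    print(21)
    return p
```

Transformed code:
def work(m):
    delta = m + price
    p = price + 17
    m = delta - 5
    delta = 10 + price
    delta = p - 5
    delta = price - 30
    print(21)
    return p

5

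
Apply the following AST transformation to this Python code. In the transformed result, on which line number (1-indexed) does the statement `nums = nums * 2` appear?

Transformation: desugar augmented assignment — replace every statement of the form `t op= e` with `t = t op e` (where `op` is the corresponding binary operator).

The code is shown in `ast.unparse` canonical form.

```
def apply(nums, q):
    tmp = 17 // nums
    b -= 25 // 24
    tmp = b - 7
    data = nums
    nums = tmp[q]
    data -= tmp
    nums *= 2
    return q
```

Transformed code:
def apply(nums, q):
    tmp = 17 // nums
    b = b - 25 // 24
    tmp = b - 7
    data = nums
    nums = tmp[q]
    data = data - tmp
    nums = nums * 2
    return q

8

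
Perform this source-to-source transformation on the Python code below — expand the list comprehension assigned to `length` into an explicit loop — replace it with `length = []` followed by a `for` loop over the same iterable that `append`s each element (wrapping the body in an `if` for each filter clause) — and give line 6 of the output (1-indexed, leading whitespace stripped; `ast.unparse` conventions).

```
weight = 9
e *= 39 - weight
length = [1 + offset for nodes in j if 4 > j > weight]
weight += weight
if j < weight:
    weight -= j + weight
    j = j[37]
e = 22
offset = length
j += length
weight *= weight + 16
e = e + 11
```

Transformed code:
weight = 9
e *= 39 - weight
length = []
for nodes in j:
    if 4 > j > weight:
        length.append(1 + offset)
weight += weight
if j < weight:
    weight -= j + weight
    j = j[37]
e = 22
offset = length
j += length
weight *= weight + 16
e = e + 11

length.append(1 + offset)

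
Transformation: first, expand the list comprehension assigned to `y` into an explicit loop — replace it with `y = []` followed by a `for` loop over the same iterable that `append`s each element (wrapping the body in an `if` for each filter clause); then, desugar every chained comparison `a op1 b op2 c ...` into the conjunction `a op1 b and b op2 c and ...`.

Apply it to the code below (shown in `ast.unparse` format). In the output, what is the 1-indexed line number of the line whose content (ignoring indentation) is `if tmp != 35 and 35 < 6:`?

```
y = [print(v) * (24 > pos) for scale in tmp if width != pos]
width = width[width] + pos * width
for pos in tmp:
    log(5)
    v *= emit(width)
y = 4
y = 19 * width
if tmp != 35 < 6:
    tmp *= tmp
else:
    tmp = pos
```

Transformed code:
y = []
for scale in tmp:
    if width != pos:
        y.append(print(v) * (24 > pos))
width = width[width] + pos * width
for pos in tmp:
    log(5)
    v *= emit(width)
y = 4
y = 19 * width
if tmp != 35 and 35 < 6:
    tmp *= tmp
else:
    tmp = pos

11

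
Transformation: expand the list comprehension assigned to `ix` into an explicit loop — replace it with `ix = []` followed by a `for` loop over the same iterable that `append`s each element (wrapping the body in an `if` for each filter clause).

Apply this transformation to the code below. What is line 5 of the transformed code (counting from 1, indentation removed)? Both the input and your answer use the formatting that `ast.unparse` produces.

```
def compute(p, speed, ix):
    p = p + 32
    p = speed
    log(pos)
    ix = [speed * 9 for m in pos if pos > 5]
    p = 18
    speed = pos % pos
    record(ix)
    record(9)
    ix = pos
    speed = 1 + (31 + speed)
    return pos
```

Transformed code:
def compute(p, speed, ix):
    p = p + 32
    p = speed
    log(pos)
    ix = []
    for m in pos:
        if pos > 5:
            ix.append(speed * 9)
    p = 18
    speed = pos % pos
    record(ix)
    record(9)
    ix = pos
    speed = 1 + (31 + speed)
    return pos

ix = []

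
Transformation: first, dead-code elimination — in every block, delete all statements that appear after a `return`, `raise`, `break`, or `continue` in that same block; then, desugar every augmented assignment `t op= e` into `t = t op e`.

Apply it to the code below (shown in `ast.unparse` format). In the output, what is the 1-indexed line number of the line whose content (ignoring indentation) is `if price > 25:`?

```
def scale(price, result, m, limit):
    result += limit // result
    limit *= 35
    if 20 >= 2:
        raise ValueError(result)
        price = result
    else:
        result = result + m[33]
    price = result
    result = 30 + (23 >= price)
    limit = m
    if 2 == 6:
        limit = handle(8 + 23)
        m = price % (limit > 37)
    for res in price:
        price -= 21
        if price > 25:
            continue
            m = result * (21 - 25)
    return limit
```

16

Transformed code:
def scale(price, result, m, limit):
    result = result + limit // result
    limit = limit * 35
    if 20 >= 2:
        raise ValueError(result)
    else:
        result = result + m[33]
    price = result
    result = 30 + (23 >= price)
    limit = m
    if 2 == 6:
        limit = handle(8 + 23)
        m = price % (limit > 37)
    for res in price:
        price = price - 21
        if price > 25:
            continue
    return limit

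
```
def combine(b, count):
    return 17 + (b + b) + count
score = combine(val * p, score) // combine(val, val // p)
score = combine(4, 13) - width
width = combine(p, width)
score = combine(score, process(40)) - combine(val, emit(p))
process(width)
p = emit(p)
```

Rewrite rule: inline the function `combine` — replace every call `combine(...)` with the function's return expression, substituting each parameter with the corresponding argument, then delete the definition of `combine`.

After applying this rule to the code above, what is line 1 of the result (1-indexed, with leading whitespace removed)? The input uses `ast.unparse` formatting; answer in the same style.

Transformed code:
score = (17 + (val * p + val * p) + score) // (17 + (val + val) + val // p)
score = 17 + (4 + 4) + 13 - width
width = 17 + (p + p) + width
score = 17 + (score + score) + process(40) - (17 + (val + val) + emit(p))
process(width)
p = emit(p)

score = (17 + (val * p + val * p) + score) // (17 + (val + val) + val // p)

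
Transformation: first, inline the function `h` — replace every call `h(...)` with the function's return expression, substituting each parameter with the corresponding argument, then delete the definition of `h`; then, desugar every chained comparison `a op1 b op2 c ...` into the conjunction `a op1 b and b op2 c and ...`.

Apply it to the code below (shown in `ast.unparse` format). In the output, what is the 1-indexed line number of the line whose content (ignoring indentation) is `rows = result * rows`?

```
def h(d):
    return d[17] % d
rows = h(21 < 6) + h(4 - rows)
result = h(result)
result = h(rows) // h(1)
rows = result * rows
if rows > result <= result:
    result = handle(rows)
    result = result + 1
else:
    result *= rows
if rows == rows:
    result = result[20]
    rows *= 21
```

4

Transformed code:
rows = (21 < 6)[17] % (21 < 6) + (4 - rows)[17] % (4 - rows)
result = result[17] % result
result = rows[17] % rows // (1[17] % 1)
rows = result * rows
if rows > result and result <= result:
    result = handle(rows)
    result = result + 1
else:
    result *= rows
if rows == rows:
    result = result[20]
    rows *= 21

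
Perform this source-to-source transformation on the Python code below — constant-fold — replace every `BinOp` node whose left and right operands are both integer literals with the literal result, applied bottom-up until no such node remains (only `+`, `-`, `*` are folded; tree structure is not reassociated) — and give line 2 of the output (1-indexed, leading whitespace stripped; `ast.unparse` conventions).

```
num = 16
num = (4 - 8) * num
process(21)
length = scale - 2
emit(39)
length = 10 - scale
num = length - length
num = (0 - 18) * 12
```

Transformed code:
num = 16
num = -4 * num
process(21)
length = scale - 2
emit(39)
length = 10 - scale
num = length - length
num = -216

num = -4 * num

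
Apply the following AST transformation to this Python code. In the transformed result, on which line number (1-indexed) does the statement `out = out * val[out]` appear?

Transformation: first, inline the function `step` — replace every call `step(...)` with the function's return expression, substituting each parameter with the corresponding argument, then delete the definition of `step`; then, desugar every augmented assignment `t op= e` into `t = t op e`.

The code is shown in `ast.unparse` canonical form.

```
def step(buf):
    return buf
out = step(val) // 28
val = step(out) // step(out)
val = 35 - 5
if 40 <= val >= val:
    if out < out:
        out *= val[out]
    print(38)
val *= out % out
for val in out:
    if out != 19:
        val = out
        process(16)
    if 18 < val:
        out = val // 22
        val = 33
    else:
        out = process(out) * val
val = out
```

6

Transformed code:
out = val // 28
val = out // out
val = 35 - 5
if 40 <= val >= val:
    if out < out:
        out = out * val[out]
    print(38)
val = val * (out % out)
for val in out:
    if out != 19:
        val = out
        process(16)
    if 18 < val:
        out = val // 22
        val = 33
    else:
        out = process(out) * val
val = out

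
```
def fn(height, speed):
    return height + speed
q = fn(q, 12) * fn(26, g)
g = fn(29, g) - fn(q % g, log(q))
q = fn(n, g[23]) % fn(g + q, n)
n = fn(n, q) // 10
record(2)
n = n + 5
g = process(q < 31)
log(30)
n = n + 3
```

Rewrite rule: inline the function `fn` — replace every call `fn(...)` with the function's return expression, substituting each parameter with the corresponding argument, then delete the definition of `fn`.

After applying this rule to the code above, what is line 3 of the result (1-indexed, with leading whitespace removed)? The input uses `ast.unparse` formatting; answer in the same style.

Transformed code:
q = (q + 12) * (26 + g)
g = 29 + g - (q % g + log(q))
q = (n + g[23]) % (g + q + n)
n = (n + q) // 10
record(2)
n = n + 5
g = process(q < 31)
log(30)
n = n + 3

q = (n + g[23]) % (g + q + n)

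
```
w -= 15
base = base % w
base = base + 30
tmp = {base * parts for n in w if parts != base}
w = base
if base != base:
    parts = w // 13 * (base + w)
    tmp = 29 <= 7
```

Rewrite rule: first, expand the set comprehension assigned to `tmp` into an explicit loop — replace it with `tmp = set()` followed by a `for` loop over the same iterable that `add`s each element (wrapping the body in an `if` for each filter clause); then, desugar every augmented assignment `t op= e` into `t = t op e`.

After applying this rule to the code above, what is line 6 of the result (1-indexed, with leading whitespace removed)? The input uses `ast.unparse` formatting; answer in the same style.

if parts != base:

Transformed code:
w = w - 15
base = base % w
base = base + 30
tmp = set()
for n in w:
    if parts != base:
        tmp.add(base * parts)
w = base
if base != base:
    parts = w // 13 * (base + w)
    tmp = 29 <= 7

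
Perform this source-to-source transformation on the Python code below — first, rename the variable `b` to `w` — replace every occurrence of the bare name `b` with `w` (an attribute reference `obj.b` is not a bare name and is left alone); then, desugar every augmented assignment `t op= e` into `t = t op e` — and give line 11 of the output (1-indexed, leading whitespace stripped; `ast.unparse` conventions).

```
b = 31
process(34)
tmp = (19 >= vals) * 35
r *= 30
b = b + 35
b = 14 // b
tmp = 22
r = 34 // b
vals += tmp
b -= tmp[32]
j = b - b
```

Transformed code:
w = 31
process(34)
tmp = (19 >= vals) * 35
r = r * 30
w = w + 35
w = 14 // w
tmp = 22
r = 34 // w
vals = vals + tmp
w = w - tmp[32]
j = w - w

j = w - w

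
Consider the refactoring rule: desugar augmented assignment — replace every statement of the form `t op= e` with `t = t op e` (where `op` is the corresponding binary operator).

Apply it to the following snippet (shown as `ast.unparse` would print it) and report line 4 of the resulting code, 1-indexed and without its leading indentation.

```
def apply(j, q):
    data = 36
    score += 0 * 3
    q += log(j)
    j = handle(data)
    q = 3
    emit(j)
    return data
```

q = q + log(j)

Transformed code:
def apply(j, q):
    data = 36
    score = score + 0 * 3
    q = q + log(j)
    j = handle(data)
    q = 3
    emit(j)
    return data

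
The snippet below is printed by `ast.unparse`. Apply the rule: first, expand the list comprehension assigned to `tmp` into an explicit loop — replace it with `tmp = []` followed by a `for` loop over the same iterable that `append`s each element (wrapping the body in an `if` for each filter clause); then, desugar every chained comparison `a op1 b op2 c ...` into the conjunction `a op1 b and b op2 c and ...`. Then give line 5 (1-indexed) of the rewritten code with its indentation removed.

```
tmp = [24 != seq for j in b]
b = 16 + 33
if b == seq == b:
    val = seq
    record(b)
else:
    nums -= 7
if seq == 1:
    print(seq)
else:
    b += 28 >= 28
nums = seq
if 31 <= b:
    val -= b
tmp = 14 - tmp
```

if b == seq and seq == b:

Transformed code:
tmp = []
for j in b:
    tmp.append(24 != seq)
b = 16 + 33
if b == seq and seq == b:
    val = seq
    record(b)
else:
    nums -= 7
if seq == 1:
    print(seq)
else:
    b += 28 >= 28
nums = seq
if 31 <= b:
    val -= b
tmp = 14 - tmp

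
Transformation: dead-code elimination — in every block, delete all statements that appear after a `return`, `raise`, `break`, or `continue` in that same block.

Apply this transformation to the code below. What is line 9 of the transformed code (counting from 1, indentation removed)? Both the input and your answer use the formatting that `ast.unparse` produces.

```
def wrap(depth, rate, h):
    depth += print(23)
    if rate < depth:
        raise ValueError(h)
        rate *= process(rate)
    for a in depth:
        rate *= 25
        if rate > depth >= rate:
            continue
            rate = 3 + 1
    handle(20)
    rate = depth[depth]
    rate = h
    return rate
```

Transformed code:
def wrap(depth, rate, h):
    depth += print(23)
    if rate < depth:
        raise ValueError(h)
    for a in depth:
        rate *= 25
        if rate > depth >= rate:
            continue
    handle(20)
    rate = depth[depth]
    rate = h
    return rate

handle(20)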